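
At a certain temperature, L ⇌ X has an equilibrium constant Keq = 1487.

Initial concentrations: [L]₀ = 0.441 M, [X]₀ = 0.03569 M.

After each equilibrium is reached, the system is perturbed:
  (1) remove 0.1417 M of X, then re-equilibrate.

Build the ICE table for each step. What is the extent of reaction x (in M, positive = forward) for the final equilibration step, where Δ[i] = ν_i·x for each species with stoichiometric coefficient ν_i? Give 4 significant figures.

Q₀ = 0.08093 vs Keq = 1487 ⇒ Q<K, forward
Step 1:
                    L           X
  Initial       0.441     0.03569
  Change      -0.4407      0.4407
  Equil    3.2036e-04      0.4764
  solve Keq expr → x = 0.4407; check Q = 1487
Then remove 0.1417 M of X.
Step 2:
                    L           X
  Initial  3.2036e-04      0.3347
  Change  -9.5228e-05  9.5228e-05
  Equil    2.2513e-04      0.3348
  solve Keq expr → x = 9.5228e-05; check Q = 1487

x = 9.5228e-05 M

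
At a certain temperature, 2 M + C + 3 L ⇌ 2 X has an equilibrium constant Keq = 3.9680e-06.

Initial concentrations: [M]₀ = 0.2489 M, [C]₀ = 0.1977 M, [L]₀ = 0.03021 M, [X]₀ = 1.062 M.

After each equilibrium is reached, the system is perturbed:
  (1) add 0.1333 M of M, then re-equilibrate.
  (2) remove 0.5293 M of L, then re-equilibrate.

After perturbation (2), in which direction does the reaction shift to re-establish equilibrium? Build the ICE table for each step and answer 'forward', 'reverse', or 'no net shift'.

Direction: reverse

Q₀ = 3.3400e+06 vs Keq = 3.9680e-06 ⇒ Q>K, reverse
Step 1:
                    M           C           L           X
  init         0.2489      0.1977     0.03021       1.062
  Δ             1.057      0.5287       1.586      -1.057
  eq            1.306      0.7264       1.616    0.004558
  solve Keq expr → x = -0.5287; check Q = 3.9680e-06
Then add 0.1333 M of M.
Step 2:
                    M           C           L           X
  init           1.44      0.7264       1.616    0.004558
  Δ       -4.5947e-04 -2.2973e-04 -6.8920e-04  4.5947e-04
  eq            1.439      0.7262       1.616    0.005017
  solve Keq expr → x = 2.2973e-04; check Q = 3.9680e-06
Then remove 0.5293 M of L.
Step 3:
                    M           C           L           X
  init          1.439      0.7262       1.086    0.005017
  Δ          0.002232    0.001116    0.003347   -0.002232
  eq            1.441      0.7273        1.09    0.002786
  solve Keq expr → x = -0.001116; check Q = 3.9680e-06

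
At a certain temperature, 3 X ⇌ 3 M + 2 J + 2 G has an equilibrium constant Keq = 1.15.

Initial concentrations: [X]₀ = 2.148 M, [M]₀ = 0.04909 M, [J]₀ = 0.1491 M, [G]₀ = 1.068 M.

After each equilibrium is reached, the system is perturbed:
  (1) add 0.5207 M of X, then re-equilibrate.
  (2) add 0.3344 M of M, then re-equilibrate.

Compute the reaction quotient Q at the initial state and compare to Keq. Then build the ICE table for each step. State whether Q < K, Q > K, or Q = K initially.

Q₀ = 3.0267e-07; Q < K (proceeds forward)

Q₀ = 3.0267e-07 vs Keq = 1.15 ⇒ Q<K, forward
Step 1:
                   X          M          J          G
  Initial      2.148    0.04909     0.1491      1.068
  Change     -0.9641     0.9641     0.6427     0.6427
  Equil        1.184      1.013     0.7918      1.711
  solve Keq expr → x = 0.3214; check Q = 1.15
Then add 0.5207 M of X.
Step 2:
                   X          M          J          G
  Initial      1.705      1.013     0.7918      1.711
  Change     -0.1577     0.1577     0.1051     0.1051
  Equil        1.547      1.171     0.8969      1.816
  solve Keq expr → x = 0.05255; check Q = 1.15
Then add 0.3344 M of M.
Step 3:
                   X          M          J          G
  Initial      1.547      1.505     0.8969      1.816
  Change      0.1205    -0.1205   -0.08035   -0.08035
  Equil        1.667      1.385     0.8166      1.735
  solve Keq expr → x = -0.04018; check Q = 1.15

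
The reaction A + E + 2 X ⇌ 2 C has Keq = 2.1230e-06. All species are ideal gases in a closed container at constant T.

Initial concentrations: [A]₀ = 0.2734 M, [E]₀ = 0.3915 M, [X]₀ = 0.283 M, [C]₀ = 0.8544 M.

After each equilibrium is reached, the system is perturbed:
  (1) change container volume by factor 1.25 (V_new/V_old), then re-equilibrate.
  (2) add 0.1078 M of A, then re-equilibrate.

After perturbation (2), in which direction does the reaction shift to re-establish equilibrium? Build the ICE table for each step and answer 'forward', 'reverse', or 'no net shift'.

Q₀ = 85.16 vs Keq = 2.1230e-06 ⇒ Q>K, reverse
Step 1:
                   A          E          X          C
  I           0.2734     0.3915      0.283     0.8544
  C           0.4266     0.4266     0.8531    -0.8531
  E              0.7     0.8181      1.136   0.001253
  solve Keq expr → x = -0.4266; check Q = 2.1230e-06
Then change container volume by factor 1.25 (V_new/V_old).
Step 2:
                   A          E          X          C
  I             0.56     0.6545     0.9089   0.001002
  C       1.0006e-04 1.0006e-04 2.0012e-04 -2.0012e-04
  E           0.5601     0.6546     0.9091 8.0204e-04
  solve Keq expr → x = -1.0006e-04; check Q = 2.1230e-06
Then add 0.1078 M of A.
Step 3:
                   A          E          X          C
  I           0.6679     0.6546     0.9091 8.0204e-04
  C       -3.6835e-05 -3.6835e-05 -7.3671e-05 7.3671e-05
  E           0.6678     0.6545      0.909 8.7571e-04
  solve Keq expr → x = 3.6835e-05; check Q = 2.1230e-06

Direction: forward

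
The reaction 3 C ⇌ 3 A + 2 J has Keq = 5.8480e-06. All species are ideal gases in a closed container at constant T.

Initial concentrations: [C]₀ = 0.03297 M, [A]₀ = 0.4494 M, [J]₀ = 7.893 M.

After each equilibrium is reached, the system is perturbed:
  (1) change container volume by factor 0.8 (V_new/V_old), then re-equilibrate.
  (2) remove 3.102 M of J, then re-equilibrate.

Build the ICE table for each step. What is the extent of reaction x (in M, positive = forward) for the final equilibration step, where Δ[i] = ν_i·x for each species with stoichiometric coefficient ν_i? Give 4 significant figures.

Q₀ = 1.5777e+05 vs Keq = 5.8480e-06 ⇒ Q>K, reverse
Step 1:
                  C         A         J
  init      0.03297    0.4494     7.893
  Δ          0.4472   -0.4472   -0.2981
  eq         0.4801  0.002239     7.595
  solve Keq expr → x = -0.1491; check Q = 5.8480e-06
Then change container volume by factor 0.8 (V_new/V_old).
Step 2:
                  C         A         J
  init       0.6002  0.002798     9.494
  Δ       3.8523e-04 -3.8523e-04 -2.5682e-04
  eq         0.6005  0.002413     9.493
  solve Keq expr → x = -1.2841e-04; check Q = 5.8480e-06
Then remove 3.102 M of J.
Step 3:
                  C         A         J
  init       0.6005  0.002413     6.391
  Δ       -7.2442e-04 7.2442e-04 4.8295e-04
  eq         0.5998  0.003138     6.392
  solve Keq expr → x = 2.4147e-04; check Q = 5.8480e-06

x = 2.4147e-04 M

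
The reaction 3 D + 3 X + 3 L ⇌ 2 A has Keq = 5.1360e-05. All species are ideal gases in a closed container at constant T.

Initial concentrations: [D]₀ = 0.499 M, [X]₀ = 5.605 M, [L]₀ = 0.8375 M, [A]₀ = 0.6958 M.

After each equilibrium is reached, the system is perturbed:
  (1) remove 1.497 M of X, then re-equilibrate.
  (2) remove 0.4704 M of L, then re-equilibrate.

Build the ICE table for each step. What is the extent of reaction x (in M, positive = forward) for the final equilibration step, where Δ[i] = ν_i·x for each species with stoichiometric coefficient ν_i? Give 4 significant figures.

x = -0.02714 M

Q₀ = 0.03767 vs Keq = 5.1360e-05 ⇒ Q>K, reverse
Step 1:
                    D           X           L           A
  Initial       0.499       5.605      0.8375      0.6958
  Change       0.6591      0.6591      0.6591     -0.4394
  Equil         1.158       6.264       1.497      0.2564
  solve Keq expr → x = -0.2197; check Q = 5.1360e-05
Then remove 1.497 M of X.
Step 2:
                    D           X           L           A
  Initial       1.158       4.767       1.497      0.2564
  Change      0.07532     0.07532     0.07532    -0.05021
  Equil         1.233       4.842       1.572      0.2062
  solve Keq expr → x = -0.02511; check Q = 5.1360e-05
Then remove 0.4704 M of L.
Step 3:
                    D           X           L           A
  Initial       1.233       4.842       1.102      0.2062
  Change      0.08142     0.08142     0.08142    -0.05428
  Equil         1.315       4.924       1.183      0.1519
  solve Keq expr → x = -0.02714; check Q = 5.1360e-05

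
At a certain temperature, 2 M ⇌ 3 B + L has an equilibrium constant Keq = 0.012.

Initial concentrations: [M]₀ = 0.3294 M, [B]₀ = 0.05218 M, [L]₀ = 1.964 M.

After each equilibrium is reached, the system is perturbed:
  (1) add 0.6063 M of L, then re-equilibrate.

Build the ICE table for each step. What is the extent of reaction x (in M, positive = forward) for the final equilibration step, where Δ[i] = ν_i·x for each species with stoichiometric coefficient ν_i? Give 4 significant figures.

x = -0.002132 M

Q₀ = 0.002572 vs Keq = 0.012 ⇒ Q<K, forward
Step 1:
                   M          B          L
  I           0.3294    0.05218      1.964
  C         -0.02078    0.03116    0.01039
  E           0.3086    0.08334      1.974
  solve Keq expr → x = 0.01039; check Q = 0.012
Then add 0.6063 M of L.
Step 2:
                   M          B          L
  I           0.3086    0.08334      2.581
  C         0.004264  -0.006396  -0.002132
  E           0.3129    0.07695      2.579
  solve Keq expr → x = -0.002132; check Q = 0.012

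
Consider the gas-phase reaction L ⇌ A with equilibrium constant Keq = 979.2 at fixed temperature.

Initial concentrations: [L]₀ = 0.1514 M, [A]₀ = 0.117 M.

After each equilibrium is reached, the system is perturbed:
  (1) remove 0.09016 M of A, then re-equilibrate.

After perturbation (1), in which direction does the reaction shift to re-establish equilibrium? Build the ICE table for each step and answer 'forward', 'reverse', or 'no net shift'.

Q₀ = 0.7728 vs Keq = 979.2 ⇒ Q<K, forward
Step 1:
                  L         A
  init       0.1514     0.117
  Δ         -0.1511    0.1511
  eq      2.7382e-04    0.2681
  solve Keq expr → x = 0.1511; check Q = 979.2
Then remove 0.09016 M of A.
Step 2:
                  L         A
  init    2.7382e-04     0.178
  Δ       -9.1981e-05 9.1981e-05
  eq      1.8184e-04    0.1781
  solve Keq expr → x = 9.1981e-05; check Q = 979.2

Direction: forward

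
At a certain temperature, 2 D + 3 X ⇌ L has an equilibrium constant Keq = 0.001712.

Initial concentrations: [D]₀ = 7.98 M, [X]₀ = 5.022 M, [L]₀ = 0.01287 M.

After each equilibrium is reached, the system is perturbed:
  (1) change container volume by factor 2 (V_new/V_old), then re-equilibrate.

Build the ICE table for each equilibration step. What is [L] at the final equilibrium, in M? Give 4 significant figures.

[L]_eq = 0.1796 M

Q₀ = 1.5957e-06 vs Keq = 0.001712 ⇒ Q<K, forward
Step 1:
                   D          X          L
  I             7.98      5.022    0.01287
  C           -1.761     -2.641     0.8805
  E            6.219      2.381     0.8933
  solve Keq expr → x = 0.8805; check Q = 0.001712
Then change container volume by factor 2 (V_new/V_old).
Step 2:
                   D          X          L
  I             3.11       1.19     0.4467
  C           0.5342     0.8013    -0.2671
  E            3.644      1.992     0.1796
  solve Keq expr → x = -0.2671; check Q = 0.001712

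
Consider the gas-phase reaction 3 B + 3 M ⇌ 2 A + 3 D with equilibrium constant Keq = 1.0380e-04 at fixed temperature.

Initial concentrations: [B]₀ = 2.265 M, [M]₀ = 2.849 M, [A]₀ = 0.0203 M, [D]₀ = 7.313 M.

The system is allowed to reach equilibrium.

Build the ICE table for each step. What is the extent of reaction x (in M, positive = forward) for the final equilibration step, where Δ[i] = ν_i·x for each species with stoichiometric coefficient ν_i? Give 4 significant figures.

x = -0.005824 M

Q₀ = 5.9979e-04 vs Keq = 1.0380e-04 ⇒ Q>K, reverse
Step 1:
                    B           M           A           D
  init          2.265       2.849      0.0203       7.313
  Δ           0.01747     0.01747    -0.01165    -0.01747
  eq            2.282       2.866    0.008653       7.296
  solve Keq expr → x = -0.005824; check Q = 1.0380e-04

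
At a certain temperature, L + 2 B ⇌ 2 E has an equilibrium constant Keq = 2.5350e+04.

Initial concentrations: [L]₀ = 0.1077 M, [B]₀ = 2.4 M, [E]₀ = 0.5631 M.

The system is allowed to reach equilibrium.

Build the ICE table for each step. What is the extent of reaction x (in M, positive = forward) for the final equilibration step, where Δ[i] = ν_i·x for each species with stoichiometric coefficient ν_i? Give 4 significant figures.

x = 0.1077 M

Q₀ = 0.5111 vs Keq = 2.5350e+04 ⇒ Q<K, forward
Step 1:
                    L           B           E
  Initial      0.1077         2.4      0.5631
  Change      -0.1077     -0.2154      0.2154
  Equil    5.0093e-06       2.185      0.7785
  solve Keq expr → x = 0.1077; check Q = 2.5350e+04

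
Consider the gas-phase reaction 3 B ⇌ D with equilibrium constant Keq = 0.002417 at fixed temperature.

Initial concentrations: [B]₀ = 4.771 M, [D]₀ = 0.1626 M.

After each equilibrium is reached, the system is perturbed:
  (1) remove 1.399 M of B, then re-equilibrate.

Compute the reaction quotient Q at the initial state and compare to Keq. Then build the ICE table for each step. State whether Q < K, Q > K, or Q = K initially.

Q₀ = 0.001497 vs Keq = 0.002417 ⇒ Q<K, forward
Step 1:
                   B          D
  init         4.771     0.1626
  Δ          -0.2032    0.06775
  eq           4.568     0.2303
  solve Keq expr → x = 0.06775; check Q = 0.002417
Then remove 1.399 M of B.
Step 2:
                   B          D
  init         3.169     0.2303
  Δ           0.3698    -0.1233
  eq           3.539     0.1071
  solve Keq expr → x = -0.1233; check Q = 0.002417

Q₀ = 0.001497; Q < K (proceeds forward)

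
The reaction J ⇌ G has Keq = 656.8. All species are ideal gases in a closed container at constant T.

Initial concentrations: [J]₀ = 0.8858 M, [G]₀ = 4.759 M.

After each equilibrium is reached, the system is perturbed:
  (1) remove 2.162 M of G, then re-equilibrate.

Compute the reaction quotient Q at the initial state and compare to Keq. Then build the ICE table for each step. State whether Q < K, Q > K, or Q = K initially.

Q₀ = 5.373; Q < K (proceeds forward)

Q₀ = 5.373 vs Keq = 656.8 ⇒ Q<K, forward
Step 1:
                   J          G
  init        0.8858      4.759
  Δ          -0.8772     0.8772
  eq        0.008581      5.636
  solve Keq expr → x = 0.8772; check Q = 656.8
Then remove 2.162 M of G.
Step 2:
                   J          G
  init      0.008581      3.474
  Δ        -0.003287   0.003287
  eq        0.005295      3.478
  solve Keq expr → x = 0.003287; check Q = 656.8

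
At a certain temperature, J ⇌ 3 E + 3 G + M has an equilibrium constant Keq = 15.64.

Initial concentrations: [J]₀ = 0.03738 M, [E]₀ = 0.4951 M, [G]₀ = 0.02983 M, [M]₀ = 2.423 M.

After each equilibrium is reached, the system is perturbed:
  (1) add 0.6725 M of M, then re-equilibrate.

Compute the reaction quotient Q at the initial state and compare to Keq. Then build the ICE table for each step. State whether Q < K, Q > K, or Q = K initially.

Q₀ = 2.0881e-04; Q < K (proceeds forward)

Q₀ = 2.0881e-04 vs Keq = 15.64 ⇒ Q<K, forward
Step 1:
                    J           E           G           M
  I           0.03738      0.4951     0.02983       2.423
  C          -0.03728      0.1118      0.1118     0.03728
  E        1.0000e-04      0.6069      0.1417        2.46
  solve Keq expr → x = 0.03728; check Q = 15.64
Then add 0.6725 M of M.
Step 2:
                    J           E           G           M
  I        1.0000e-04      0.6069      0.1417       3.133
  C        2.7065e-05 -8.1194e-05 -8.1194e-05 -2.7065e-05
  E        1.2707e-04      0.6069      0.1416       3.133
  solve Keq expr → x = -2.7065e-05; check Q = 15.64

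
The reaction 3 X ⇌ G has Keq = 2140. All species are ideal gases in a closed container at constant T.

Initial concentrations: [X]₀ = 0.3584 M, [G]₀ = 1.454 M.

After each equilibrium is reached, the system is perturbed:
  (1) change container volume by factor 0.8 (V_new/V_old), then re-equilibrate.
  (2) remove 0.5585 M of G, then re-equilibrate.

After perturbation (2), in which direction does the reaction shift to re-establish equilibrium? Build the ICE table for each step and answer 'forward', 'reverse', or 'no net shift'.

Q₀ = 31.58 vs Keq = 2140 ⇒ Q<K, forward
Step 1:
                   X          G
  init        0.3584      1.454
  Δ          -0.2687    0.08957
  eq         0.08968      1.544
  solve Keq expr → x = 0.08957; check Q = 2140
Then change container volume by factor 0.8 (V_new/V_old).
Step 2:
                   X          G
  init        0.1121      1.929
  Δ         -0.01541   0.005137
  eq         0.09669      1.935
  solve Keq expr → x = 0.005137; check Q = 2140
Then remove 0.5585 M of G.
Step 3:
                   X          G
  init       0.09669      1.376
  Δ         -0.01031   0.003436
  eq         0.08639       1.38
  solve Keq expr → x = 0.003436; check Q = 2140

Direction: forward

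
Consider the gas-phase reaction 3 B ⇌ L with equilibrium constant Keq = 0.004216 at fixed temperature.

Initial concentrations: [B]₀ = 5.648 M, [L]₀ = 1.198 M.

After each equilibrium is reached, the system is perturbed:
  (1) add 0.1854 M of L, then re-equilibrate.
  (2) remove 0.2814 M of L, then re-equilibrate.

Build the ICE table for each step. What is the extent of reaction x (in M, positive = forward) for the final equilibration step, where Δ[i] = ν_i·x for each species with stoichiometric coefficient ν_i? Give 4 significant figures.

x = 0.1131 M

Q₀ = 0.006649 vs Keq = 0.004216 ⇒ Q>K, reverse
Step 1:
                  B         L
  init        5.648     1.198
  Δ          0.5632   -0.1877
  eq          6.211      1.01
  solve Keq expr → x = -0.1877; check Q = 0.004216
Then add 0.1854 M of L.
Step 2:
                  B         L
  init        6.211     1.196
  Δ           0.221  -0.07367
  eq          6.432     1.122
  solve Keq expr → x = -0.07367; check Q = 0.004216
Then remove 0.2814 M of L.
Step 3:
                  B         L
  init        6.432    0.8406
  Δ         -0.3392    0.1131
  eq          6.093    0.9537
  solve Keq expr → x = 0.1131; check Q = 0.004216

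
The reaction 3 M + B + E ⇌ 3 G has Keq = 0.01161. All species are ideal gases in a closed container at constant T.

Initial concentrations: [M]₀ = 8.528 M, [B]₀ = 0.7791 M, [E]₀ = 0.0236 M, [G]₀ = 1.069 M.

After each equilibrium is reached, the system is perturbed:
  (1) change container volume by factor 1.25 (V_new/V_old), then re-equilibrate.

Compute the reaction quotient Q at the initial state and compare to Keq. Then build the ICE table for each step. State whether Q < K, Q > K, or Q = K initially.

Q₀ = 0.1071; Q > K (proceeds reverse)

Q₀ = 0.1071 vs Keq = 0.01161 ⇒ Q>K, reverse
Step 1:
                   M          B          E          G
  I            8.528     0.7791     0.0236      1.069
  C           0.2138    0.07125    0.07125    -0.2138
  E            8.742     0.8504    0.09485     0.8552
  solve Keq expr → x = -0.07125; check Q = 0.01161
Then change container volume by factor 1.25 (V_new/V_old).
Step 2:
                   M          B          E          G
  I            6.993     0.6803    0.07588     0.6842
  C          0.04724    0.01575    0.01575   -0.04724
  E            7.041      0.696    0.09163      0.637
  solve Keq expr → x = -0.01575; check Q = 0.01161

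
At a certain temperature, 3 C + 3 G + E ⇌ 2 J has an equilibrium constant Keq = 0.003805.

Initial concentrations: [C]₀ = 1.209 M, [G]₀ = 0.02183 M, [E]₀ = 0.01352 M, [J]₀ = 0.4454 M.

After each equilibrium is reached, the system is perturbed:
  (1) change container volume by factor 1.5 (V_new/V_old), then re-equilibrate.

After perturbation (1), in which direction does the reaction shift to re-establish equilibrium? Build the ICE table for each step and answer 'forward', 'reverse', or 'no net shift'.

Direction: reverse

Q₀ = 7.9815e+05 vs Keq = 0.003805 ⇒ Q>K, reverse
Step 1:
                  C         G         E         J
  init        1.209   0.02183   0.01352    0.4454
  Δ          0.6141    0.6141    0.2047   -0.4094
  eq          1.823     0.636    0.2182   0.03598
  solve Keq expr → x = -0.2047; check Q = 0.003805
Then change container volume by factor 1.5 (V_new/V_old).
Step 2:
                  C         G         E         J
  init        1.215     0.424    0.1455   0.02398
  Δ         0.02121   0.02121  0.007071  -0.01414
  eq          1.237    0.4452    0.1526  0.009842
  solve Keq expr → x = -0.007071; check Q = 0.003805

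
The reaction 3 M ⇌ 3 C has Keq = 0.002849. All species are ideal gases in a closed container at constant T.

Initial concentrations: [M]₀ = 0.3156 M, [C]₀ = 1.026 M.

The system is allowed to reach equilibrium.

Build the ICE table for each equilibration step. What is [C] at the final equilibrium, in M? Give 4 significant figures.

[C]_eq = 0.1666 M

Q₀ = 34.36 vs Keq = 0.002849 ⇒ Q>K, reverse
Step 1:
                    M           C
  I            0.3156       1.026
  C            0.8594     -0.8594
  E             1.175      0.1666
  solve Keq expr → x = -0.2865; check Q = 0.002849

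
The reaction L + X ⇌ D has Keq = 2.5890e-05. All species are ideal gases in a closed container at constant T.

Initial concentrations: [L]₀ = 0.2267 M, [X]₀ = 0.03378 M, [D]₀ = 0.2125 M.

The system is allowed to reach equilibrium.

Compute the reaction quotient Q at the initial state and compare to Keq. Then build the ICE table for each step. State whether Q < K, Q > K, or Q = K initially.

Q₀ = 27.75 vs Keq = 2.5890e-05 ⇒ Q>K, reverse
Step 1:
                  L         X         D
  Initial    0.2267   0.03378    0.2125
  Change     0.2125    0.2125   -0.2125
  Equil      0.4392    0.2463 2.8004e-06
  solve Keq expr → x = -0.2125; check Q = 2.5890e-05

Q₀ = 27.75; Q > K (proceeds reverse)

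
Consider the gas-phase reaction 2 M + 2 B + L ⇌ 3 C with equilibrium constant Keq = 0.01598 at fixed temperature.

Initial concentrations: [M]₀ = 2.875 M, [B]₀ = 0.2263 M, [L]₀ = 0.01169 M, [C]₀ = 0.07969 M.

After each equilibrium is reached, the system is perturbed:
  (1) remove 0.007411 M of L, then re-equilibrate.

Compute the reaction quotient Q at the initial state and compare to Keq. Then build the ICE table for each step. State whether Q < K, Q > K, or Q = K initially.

Q₀ = 0.1023 vs Keq = 0.01598 ⇒ Q>K, reverse
Step 1:
                  M         B         L         C
  I           2.875    0.2263   0.01169   0.07969
  C         0.01697   0.01697  0.008484  -0.02545
  E           2.892    0.2433   0.02017   0.05424
  solve Keq expr → x = -0.008484; check Q = 0.01598
Then remove 0.007411 M of L.
Step 2:
                  M         B         L         C
  I           2.892    0.2433   0.01276   0.05424
  C        0.003448  0.003448  0.001724 -0.005172
  E           2.895    0.2467   0.01449   0.04907
  solve Keq expr → x = -0.001724; check Q = 0.01598

Q₀ = 0.1023; Q > K (proceeds reverse)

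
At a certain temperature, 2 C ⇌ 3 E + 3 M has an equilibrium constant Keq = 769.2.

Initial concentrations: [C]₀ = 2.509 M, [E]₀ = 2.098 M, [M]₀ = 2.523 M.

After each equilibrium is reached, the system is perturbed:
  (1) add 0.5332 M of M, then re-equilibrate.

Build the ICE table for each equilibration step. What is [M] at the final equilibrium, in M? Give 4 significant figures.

Q₀ = 23.56 vs Keq = 769.2 ⇒ Q<K, forward
Step 1:
                   C          E          M
  Initial      2.509      2.098      2.523
  Change     -0.8519      1.278      1.278
  Equil        1.657      3.376      3.801
  solve Keq expr → x = 0.4259; check Q = 769.2
Then add 0.5332 M of M.
Step 2:
                   C          E          M
  Initial      1.657      3.376      4.334
  Change      0.1096    -0.1644    -0.1644
  Equil        1.767      3.211       4.17
  solve Keq expr → x = -0.05479; check Q = 769.2

[M]_eq = 4.17 M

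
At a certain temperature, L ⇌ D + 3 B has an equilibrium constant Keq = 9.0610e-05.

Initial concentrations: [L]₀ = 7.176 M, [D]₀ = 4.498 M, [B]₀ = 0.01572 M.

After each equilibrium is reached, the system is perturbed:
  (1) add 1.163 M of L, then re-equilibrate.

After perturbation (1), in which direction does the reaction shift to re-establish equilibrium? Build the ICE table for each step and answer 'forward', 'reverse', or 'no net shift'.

Q₀ = 2.4350e-06 vs Keq = 9.0610e-05 ⇒ Q<K, forward
Step 1:
                    L           D           B
  init          7.176       4.498     0.01572
  Δ          -0.01223     0.01223     0.03669
  eq            7.164        4.51     0.05241
  solve Keq expr → x = 0.01223; check Q = 9.0610e-05
Then add 1.163 M of L.
Step 2:
                    L           D           B
  init          8.327        4.51     0.05241
  Δ       -8.9643e-04  8.9643e-04    0.002689
  eq            8.326       4.511     0.05509
  solve Keq expr → x = 8.9643e-04; check Q = 9.0610e-05

Direction: forward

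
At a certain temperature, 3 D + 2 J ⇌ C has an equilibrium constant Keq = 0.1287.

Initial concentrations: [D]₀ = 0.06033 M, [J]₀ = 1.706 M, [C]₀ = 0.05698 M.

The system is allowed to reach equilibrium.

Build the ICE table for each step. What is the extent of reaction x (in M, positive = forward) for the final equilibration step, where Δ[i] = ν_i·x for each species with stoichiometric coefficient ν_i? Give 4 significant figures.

x = -0.0526 M

Q₀ = 89.16 vs Keq = 0.1287 ⇒ Q>K, reverse
Step 1:
                   D          J          C
  I          0.06033      1.706    0.05698
  C           0.1578     0.1052    -0.0526
  E           0.2181      1.811   0.004382
  solve Keq expr → x = -0.0526; check Q = 0.1287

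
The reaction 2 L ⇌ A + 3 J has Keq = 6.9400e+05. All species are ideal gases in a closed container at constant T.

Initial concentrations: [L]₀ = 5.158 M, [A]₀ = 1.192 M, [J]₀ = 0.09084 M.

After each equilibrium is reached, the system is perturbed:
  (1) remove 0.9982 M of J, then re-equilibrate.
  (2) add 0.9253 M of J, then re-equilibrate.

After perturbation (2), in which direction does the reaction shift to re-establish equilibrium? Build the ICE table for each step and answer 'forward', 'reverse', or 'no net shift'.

Q₀ = 3.3585e-05 vs Keq = 6.9400e+05 ⇒ Q<K, forward
Step 1:
                  L         A         J
  Initial     5.158     1.192   0.09084
  Change     -5.108     2.554     7.662
  Equil     0.05015     3.746     7.753
  solve Keq expr → x = 2.554; check Q = 6.9400e+05
Then remove 0.9982 M of J.
Step 2:
                  L         A         J
  Initial   0.05015     3.746     6.754
  Change  -0.009216  0.004608   0.01382
  Equil     0.04093     3.751     6.768
  solve Keq expr → x = 0.004608; check Q = 6.9400e+05
Then add 0.9253 M of J.
Step 3:
                  L         A         J
  Initial   0.04093     3.751     7.694
  Change   0.008523 -0.004262  -0.01278
  Equil     0.04946     3.746     7.681
  solve Keq expr → x = -0.004262; check Q = 6.9400e+05

Direction: reverse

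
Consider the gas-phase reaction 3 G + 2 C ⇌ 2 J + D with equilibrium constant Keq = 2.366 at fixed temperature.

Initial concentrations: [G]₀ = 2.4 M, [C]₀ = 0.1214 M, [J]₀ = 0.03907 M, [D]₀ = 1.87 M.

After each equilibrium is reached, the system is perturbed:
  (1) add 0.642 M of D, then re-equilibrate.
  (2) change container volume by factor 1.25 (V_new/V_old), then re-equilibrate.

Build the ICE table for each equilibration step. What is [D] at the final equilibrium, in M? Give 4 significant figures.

[D]_eq = 2.041 M

Q₀ = 0.01401 vs Keq = 2.366 ⇒ Q<K, forward
Step 1:
                    G           C           J           D
  Initial         2.4      0.1214     0.03907        1.87
  Change      -0.1319    -0.08795     0.08795     0.04398
  Equil         2.268     0.03345       0.127       1.914
  solve Keq expr → x = 0.04398; check Q = 2.366
Then add 0.642 M of D.
Step 2:
                    G           C           J           D
  Initial       2.268     0.03345       0.127       2.556
  Change     0.005804     0.00387    -0.00387   -0.001935
  Equil         2.274     0.03732      0.1232       2.554
  solve Keq expr → x = -0.001935; check Q = 2.366
Then change container volume by factor 1.25 (V_new/V_old).
Step 3:
                    G           C           J           D
  Initial       1.819     0.02985     0.09852       2.043
  Change     0.007848    0.005232   -0.005232   -0.002616
  Equil         1.827     0.03509     0.09329       2.041
  solve Keq expr → x = -0.002616; check Q = 2.366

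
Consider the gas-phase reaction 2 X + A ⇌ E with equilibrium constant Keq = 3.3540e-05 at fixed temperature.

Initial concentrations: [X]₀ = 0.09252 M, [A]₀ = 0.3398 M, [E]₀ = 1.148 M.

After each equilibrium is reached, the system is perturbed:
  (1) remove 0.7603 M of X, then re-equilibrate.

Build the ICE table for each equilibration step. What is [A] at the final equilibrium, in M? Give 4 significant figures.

[A]_eq = 1.488 M

Q₀ = 394.7 vs Keq = 3.3540e-05 ⇒ Q>K, reverse
Step 1:
                    X           A           E
  init        0.09252      0.3398       1.148
  Δ             2.295       1.148      -1.148
  eq            2.388       1.488  2.8450e-04
  solve Keq expr → x = -1.148; check Q = 3.3540e-05
Then remove 0.7603 M of X.
Step 2:
                    X           A           E
  init          1.628       1.488  2.8450e-04
  Δ        3.0452e-04  1.5226e-04 -1.5226e-04
  eq            1.628       1.488  1.3224e-04
  solve Keq expr → x = -1.5226e-04; check Q = 3.3540e-05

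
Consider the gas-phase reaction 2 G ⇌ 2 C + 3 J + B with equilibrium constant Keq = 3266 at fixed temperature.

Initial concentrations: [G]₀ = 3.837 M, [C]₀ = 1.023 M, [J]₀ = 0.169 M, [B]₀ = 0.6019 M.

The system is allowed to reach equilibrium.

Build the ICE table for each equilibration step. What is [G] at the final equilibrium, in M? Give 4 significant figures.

Q₀ = 2.0652e-04 vs Keq = 3266 ⇒ Q<K, forward
Step 1:
                    G           C           J           B
  Initial       3.837       1.023       0.169      0.6019
  Change       -2.896       2.896       4.344       1.448
  Equil        0.9412       3.919       4.513        2.05
  solve Keq expr → x = 1.448; check Q = 3266

[G]_eq = 0.9412 M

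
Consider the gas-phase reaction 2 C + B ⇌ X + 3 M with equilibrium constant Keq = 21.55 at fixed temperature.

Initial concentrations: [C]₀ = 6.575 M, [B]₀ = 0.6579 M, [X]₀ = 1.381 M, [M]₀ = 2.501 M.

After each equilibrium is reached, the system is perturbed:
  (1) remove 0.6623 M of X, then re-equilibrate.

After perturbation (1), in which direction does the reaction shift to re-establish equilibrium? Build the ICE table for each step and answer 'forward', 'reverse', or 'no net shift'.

Q₀ = 0.7596 vs Keq = 21.55 ⇒ Q<K, forward
Step 1:
                   C          B          X          M
  init         6.575     0.6579      1.381      2.501
  Δ          -0.9728    -0.4864     0.4864      1.459
  eq           5.602     0.1715      1.867       3.96
  solve Keq expr → x = 0.4864; check Q = 21.55
Then remove 0.6623 M of X.
Step 2:
                   C          B          X          M
  init         5.602     0.1715      1.205       3.96
  Δ         -0.08376   -0.04188    0.04188     0.1256
  eq           5.518     0.1296      1.247      4.086
  solve Keq expr → x = 0.04188; check Q = 21.55

Direction: forward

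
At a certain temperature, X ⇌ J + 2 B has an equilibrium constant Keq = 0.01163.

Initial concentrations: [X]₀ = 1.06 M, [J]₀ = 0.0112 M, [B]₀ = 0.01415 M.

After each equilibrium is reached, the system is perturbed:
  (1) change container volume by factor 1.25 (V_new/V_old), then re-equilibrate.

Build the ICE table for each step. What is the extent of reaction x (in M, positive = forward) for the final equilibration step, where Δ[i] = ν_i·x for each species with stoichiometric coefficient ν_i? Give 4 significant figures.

x = 0.01688 M

Q₀ = 2.1156e-06 vs Keq = 0.01163 ⇒ Q<K, forward
Step 1:
                   X          J          B
  init          1.06     0.0112    0.01415
  Δ          -0.1308     0.1308     0.2617
  eq          0.9292      0.142     0.2758
  solve Keq expr → x = 0.1308; check Q = 0.01163
Then change container volume by factor 1.25 (V_new/V_old).
Step 2:
                   X          J          B
  init        0.7433     0.1136     0.2207
  Δ         -0.01688    0.01688    0.03377
  eq          0.7264     0.1305     0.2544
  solve Keq expr → x = 0.01688; check Q = 0.01163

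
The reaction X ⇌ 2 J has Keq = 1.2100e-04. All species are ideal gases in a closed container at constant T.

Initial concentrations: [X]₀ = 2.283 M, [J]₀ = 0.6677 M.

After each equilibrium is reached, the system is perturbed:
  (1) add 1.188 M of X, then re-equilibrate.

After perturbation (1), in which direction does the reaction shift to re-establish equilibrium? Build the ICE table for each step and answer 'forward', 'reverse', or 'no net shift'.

Direction: forward

Q₀ = 0.1953 vs Keq = 1.2100e-04 ⇒ Q>K, reverse
Step 1:
                   X          J
  init         2.283     0.6677
  Δ            0.325    -0.6499
  eq           2.608    0.01776
  solve Keq expr → x = -0.325; check Q = 1.2100e-04
Then add 1.188 M of X.
Step 2:
                   X          J
  init         3.796    0.01776
  Δ        -0.001831   0.003662
  eq           3.794    0.02143
  solve Keq expr → x = 0.001831; check Q = 1.2100e-04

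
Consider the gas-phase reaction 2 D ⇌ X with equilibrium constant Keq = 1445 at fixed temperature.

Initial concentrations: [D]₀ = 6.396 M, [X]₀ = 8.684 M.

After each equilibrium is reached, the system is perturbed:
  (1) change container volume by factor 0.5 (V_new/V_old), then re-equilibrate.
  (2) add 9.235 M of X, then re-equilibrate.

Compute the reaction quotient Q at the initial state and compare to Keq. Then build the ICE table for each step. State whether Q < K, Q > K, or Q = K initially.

Q₀ = 0.2123; Q < K (proceeds forward)

Q₀ = 0.2123 vs Keq = 1445 ⇒ Q<K, forward
Step 1:
                   D          X
  init         6.396      8.684
  Δ           -6.305      3.153
  eq         0.09051      11.84
  solve Keq expr → x = 3.153; check Q = 1445
Then change container volume by factor 0.5 (V_new/V_old).
Step 2:
                   D          X
  init         0.181      23.67
  Δ         -0.05295    0.02647
  eq          0.1281       23.7
  solve Keq expr → x = 0.02647; check Q = 1445
Then add 9.235 M of X.
Step 3:
                   D          X
  init        0.1281      32.93
  Δ          0.02288   -0.01144
  eq          0.1509      32.92
  solve Keq expr → x = -0.01144; check Q = 1445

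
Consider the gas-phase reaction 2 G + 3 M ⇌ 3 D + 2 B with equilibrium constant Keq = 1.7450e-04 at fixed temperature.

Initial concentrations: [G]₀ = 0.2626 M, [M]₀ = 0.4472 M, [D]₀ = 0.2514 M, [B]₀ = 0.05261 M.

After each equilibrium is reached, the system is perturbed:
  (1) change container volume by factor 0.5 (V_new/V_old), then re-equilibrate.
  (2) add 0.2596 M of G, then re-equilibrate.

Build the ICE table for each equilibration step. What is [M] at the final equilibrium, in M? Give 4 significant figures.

Q₀ = 0.007131 vs Keq = 1.7450e-04 ⇒ Q>K, reverse
Step 1:
                   G          M          D          B
  I           0.2626     0.4472     0.2514    0.05261
  C           0.0365    0.05475   -0.05475    -0.0365
  E           0.2991     0.5019     0.1967    0.01611
  solve Keq expr → x = -0.01825; check Q = 1.7450e-04
Then change container volume by factor 0.5 (V_new/V_old).
Step 2:
                   G          M          D          B
  I           0.5982      1.004     0.3933    0.03222
  C                0          0          0          0
  E           0.5982      1.004     0.3933    0.03222
  solve Keq expr → x = 0; check Q = 1.7450e-04
Then add 0.2596 M of G.
Step 3:
                   G          M          D          B
  I           0.8578      1.004     0.3933    0.03222
  C        -0.009991   -0.01499    0.01499   0.009991
  E           0.8478     0.9889     0.4083    0.04222
  solve Keq expr → x = 0.004996; check Q = 1.7450e-04

[M]_eq = 0.9889 M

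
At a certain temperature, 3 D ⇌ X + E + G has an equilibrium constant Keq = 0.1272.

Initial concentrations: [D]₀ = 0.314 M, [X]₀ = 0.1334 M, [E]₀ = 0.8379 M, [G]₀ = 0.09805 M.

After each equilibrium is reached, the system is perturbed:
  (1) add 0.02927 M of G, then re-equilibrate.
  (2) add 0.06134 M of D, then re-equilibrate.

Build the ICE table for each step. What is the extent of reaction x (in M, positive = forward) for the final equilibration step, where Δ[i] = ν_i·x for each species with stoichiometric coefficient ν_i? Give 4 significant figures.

x = 0.0106 M

Q₀ = 0.354 vs Keq = 0.1272 ⇒ Q>K, reverse
Step 1:
                  D         X         E         G
  Initial     0.314    0.1334    0.8379   0.09805
  Change    0.06538  -0.02179  -0.02179  -0.02179
  Equil      0.3794    0.1116    0.8161   0.07626
  solve Keq expr → x = -0.02179; check Q = 0.1272
Then add 0.02927 M of G.
Step 2:
                  D         X         E         G
  Initial    0.3794    0.1116    0.8161    0.1055
  Change    0.02246 -0.007488 -0.007488 -0.007488
  Equil      0.4018    0.1041    0.8086   0.09804
  solve Keq expr → x = -0.007488; check Q = 0.1272
Then add 0.06134 M of D.
Step 3:
                  D         X         E         G
  Initial    0.4632    0.1041    0.8086   0.09804
  Change   -0.03181    0.0106    0.0106    0.0106
  Equil      0.4314    0.1147    0.8192    0.1086
  solve Keq expr → x = 0.0106; check Q = 0.1272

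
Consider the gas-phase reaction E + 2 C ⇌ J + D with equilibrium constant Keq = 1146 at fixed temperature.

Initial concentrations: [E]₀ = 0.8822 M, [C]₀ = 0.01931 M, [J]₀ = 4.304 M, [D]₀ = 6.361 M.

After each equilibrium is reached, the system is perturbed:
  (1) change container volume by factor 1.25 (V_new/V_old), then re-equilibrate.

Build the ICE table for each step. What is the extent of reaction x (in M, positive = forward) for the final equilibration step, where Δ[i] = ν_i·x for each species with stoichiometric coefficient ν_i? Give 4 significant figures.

Q₀ = 8.3227e+04 vs Keq = 1146 ⇒ Q>K, reverse
Step 1:
                    E           C           J           D
  init         0.8822     0.01931       4.304       6.361
  Δ           0.06854      0.1371    -0.06854    -0.06854
  eq           0.9507      0.1564       4.235       6.292
  solve Keq expr → x = -0.06854; check Q = 1146
Then change container volume by factor 1.25 (V_new/V_old).
Step 2:
                    E           C           J           D
  init         0.7606      0.1251       3.388       5.034
  Δ          0.006947     0.01389   -0.006947   -0.006947
  eq           0.7675       0.139       3.381       5.027
  solve Keq expr → x = -0.006947; check Q = 1146

x = -0.006947 M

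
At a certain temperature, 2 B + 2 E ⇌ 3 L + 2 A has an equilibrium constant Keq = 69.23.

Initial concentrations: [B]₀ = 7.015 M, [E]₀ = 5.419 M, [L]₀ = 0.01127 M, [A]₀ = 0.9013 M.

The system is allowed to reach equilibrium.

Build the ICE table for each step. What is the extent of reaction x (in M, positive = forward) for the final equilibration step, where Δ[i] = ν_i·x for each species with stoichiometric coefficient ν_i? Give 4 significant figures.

x = 1.769 M

Q₀ = 8.0467e-10 vs Keq = 69.23 ⇒ Q<K, forward
Step 1:
                    B           E           L           A
  Initial       7.015       5.419     0.01127      0.9013
  Change       -3.538      -3.538       5.306       3.538
  Equil         3.477       1.881       5.318       4.439
  solve Keq expr → x = 1.769; check Q = 69.23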